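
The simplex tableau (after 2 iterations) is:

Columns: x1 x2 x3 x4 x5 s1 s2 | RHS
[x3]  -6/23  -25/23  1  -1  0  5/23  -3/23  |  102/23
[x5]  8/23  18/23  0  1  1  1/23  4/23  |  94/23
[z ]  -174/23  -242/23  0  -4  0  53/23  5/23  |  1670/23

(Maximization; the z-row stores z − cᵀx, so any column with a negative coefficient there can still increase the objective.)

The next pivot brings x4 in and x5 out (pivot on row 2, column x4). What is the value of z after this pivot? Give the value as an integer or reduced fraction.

2046/23

Minimum ratio for x4: (94/23)/1 = 94/23.
z changes by −(z-row coeff of x4)·ratio = −(-4)·(94/23) = 376/23.
New z = 1670/23 + (376/23) = 2046/23.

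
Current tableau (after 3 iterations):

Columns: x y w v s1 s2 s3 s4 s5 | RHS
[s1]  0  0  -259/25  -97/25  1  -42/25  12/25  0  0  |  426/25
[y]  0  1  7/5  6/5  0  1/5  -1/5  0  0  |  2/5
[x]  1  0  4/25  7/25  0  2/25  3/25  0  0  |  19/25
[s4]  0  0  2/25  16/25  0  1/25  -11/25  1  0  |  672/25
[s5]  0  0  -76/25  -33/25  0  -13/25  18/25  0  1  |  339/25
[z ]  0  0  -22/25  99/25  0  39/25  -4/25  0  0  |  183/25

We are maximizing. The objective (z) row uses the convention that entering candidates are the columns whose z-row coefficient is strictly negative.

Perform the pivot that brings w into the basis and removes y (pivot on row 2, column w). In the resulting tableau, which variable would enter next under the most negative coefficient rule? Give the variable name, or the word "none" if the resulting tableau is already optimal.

Pivot element 7/5. New z-row = old z-row − (-22/25)·(row 2/(7/5)).
Updated z-row coefficients: x: 0, y: 22/35, w: 0, v: 33/7, s1: 0, s2: 59/35, s3: -2/7, s4: 0, s5: 0.
The most negative is -2/7 in column s3, so s3 would enter next.

s3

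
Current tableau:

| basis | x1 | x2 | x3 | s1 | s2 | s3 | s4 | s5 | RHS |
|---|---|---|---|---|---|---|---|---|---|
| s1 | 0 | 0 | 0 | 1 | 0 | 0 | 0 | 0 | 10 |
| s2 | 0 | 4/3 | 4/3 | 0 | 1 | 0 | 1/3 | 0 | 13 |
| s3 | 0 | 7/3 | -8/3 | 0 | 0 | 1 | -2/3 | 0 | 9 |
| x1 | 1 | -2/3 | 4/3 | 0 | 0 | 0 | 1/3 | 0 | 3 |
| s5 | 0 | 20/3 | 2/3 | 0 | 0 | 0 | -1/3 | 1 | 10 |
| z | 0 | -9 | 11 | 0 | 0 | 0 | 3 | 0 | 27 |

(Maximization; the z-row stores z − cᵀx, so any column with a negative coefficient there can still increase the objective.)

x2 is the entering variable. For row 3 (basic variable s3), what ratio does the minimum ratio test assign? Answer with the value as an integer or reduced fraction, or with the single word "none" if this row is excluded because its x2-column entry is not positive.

27/7

Ratio = RHS / (x2 entry) = 9 / (7/3) = 27/7.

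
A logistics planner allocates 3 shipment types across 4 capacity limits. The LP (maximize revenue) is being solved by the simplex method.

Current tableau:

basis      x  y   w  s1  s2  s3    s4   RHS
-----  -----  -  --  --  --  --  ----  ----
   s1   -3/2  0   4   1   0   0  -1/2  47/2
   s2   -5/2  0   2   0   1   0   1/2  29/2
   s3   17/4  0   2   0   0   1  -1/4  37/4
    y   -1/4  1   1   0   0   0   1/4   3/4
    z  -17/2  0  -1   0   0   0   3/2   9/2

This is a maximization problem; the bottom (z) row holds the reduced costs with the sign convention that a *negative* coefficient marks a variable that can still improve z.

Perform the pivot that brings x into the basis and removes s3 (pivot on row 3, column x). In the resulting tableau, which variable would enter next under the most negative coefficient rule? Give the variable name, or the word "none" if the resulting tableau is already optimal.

Pivot element 17/4. New z-row = old z-row − (-17/2)·(row 3/(17/4)).
Updated z-row coefficients: x: 0, y: 0, w: 3, s1: 0, s2: 0, s3: 2, s4: 1.
No coefficient is strictly negative; the tableau after this pivot is optimal.

none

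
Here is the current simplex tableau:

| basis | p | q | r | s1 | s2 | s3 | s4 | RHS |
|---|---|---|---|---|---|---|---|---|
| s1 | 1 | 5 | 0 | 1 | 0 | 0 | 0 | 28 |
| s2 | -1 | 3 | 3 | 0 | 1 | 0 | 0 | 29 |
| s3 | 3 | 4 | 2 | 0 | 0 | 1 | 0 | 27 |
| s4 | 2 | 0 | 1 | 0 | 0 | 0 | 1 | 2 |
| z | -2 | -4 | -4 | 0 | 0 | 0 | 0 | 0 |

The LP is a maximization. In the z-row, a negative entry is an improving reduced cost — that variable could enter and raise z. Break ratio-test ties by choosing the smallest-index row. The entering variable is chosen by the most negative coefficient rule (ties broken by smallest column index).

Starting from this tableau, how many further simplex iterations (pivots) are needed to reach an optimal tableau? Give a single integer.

2

pivot: q in, s1 out → z = 112/5
pivot: r in, s4 out → z = 152/5
No improving column remains; optimal.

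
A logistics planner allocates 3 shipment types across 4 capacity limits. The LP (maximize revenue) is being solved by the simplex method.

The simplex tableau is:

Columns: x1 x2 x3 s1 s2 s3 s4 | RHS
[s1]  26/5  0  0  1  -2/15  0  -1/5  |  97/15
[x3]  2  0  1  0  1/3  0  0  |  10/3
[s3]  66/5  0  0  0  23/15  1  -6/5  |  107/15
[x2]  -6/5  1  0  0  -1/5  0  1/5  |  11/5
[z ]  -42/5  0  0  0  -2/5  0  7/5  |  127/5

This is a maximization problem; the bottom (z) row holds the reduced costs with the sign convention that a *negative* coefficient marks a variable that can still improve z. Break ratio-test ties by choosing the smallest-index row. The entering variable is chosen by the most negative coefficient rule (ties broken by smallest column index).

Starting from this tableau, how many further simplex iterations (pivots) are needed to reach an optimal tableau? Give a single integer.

1

pivot: x1 in, s3 out → z = 988/33
No improving column remains; optimal.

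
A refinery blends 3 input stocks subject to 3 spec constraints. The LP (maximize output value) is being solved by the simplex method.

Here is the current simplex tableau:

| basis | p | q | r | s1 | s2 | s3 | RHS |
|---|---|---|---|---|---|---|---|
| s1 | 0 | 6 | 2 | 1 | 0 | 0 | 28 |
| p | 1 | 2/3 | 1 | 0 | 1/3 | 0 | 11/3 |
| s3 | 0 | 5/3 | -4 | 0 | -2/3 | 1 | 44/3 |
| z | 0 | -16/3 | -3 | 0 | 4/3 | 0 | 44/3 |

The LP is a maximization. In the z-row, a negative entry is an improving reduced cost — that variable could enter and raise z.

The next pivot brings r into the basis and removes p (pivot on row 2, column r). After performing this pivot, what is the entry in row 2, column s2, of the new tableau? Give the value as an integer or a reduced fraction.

Pivot element is row 2, column r: 1.
Normalize row 2: new (row 2, s2) = (1/3)/1 = 1/3.
Row 2 is the pivot row, so the entry is 1/3.

1/3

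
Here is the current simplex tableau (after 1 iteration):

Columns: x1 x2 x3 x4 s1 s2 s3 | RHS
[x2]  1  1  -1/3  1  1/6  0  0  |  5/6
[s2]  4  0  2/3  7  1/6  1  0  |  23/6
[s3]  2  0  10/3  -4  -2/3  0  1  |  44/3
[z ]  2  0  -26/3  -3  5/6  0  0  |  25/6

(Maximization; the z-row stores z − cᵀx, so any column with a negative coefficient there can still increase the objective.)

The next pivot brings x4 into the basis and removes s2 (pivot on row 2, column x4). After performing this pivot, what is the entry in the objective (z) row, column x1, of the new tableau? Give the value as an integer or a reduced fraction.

26/7

Pivot element is row 2, column x4: 7.
Normalize row 2: new (row 2, x1) = 4/7 = 4/7.
z-row ← z-row − (-3)·(new row 2): 2 − (-3)·(4/7) = 26/7.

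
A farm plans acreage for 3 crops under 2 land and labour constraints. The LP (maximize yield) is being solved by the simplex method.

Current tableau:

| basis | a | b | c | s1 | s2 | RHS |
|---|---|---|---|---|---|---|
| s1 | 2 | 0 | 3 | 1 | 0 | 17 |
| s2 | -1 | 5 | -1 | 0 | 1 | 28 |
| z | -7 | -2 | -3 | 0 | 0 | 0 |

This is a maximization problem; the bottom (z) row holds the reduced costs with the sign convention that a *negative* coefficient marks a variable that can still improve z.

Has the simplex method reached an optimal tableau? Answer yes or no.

no

Column a has objective-row coefficient -7, which is negative; an improving pivot exists, so not yet optimal.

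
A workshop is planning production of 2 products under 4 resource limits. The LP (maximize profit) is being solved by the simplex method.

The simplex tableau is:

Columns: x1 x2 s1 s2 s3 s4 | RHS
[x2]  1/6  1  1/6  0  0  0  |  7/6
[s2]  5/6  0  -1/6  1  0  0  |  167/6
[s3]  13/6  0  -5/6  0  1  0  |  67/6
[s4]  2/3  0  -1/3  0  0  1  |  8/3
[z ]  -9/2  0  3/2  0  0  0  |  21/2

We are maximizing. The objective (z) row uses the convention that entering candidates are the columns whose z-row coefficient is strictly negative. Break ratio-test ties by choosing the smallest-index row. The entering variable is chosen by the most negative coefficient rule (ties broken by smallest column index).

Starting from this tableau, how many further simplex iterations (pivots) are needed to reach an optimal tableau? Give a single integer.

pivot: x1 in, s4 out → z = 57/2
pivot: s1 in, x2 out → z = 30
No improving column remains; optimal.

2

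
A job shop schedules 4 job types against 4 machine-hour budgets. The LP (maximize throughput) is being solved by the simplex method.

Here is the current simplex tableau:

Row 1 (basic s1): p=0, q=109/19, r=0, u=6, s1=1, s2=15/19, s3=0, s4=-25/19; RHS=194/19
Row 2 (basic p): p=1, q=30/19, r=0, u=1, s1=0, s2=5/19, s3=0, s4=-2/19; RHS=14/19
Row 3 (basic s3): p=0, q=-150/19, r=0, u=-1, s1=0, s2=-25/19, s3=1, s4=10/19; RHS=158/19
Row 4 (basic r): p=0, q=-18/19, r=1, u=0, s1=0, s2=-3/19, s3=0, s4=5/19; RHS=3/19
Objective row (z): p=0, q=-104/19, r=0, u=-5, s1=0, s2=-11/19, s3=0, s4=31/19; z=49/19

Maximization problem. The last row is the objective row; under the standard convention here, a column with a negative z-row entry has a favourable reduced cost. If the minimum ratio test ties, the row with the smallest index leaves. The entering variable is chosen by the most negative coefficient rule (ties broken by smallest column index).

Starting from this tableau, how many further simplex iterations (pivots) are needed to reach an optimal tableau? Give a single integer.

pivot: q in, p out → z = 77/15
pivot: u in, q out → z = 119/19
No improving column remains; optimal.

2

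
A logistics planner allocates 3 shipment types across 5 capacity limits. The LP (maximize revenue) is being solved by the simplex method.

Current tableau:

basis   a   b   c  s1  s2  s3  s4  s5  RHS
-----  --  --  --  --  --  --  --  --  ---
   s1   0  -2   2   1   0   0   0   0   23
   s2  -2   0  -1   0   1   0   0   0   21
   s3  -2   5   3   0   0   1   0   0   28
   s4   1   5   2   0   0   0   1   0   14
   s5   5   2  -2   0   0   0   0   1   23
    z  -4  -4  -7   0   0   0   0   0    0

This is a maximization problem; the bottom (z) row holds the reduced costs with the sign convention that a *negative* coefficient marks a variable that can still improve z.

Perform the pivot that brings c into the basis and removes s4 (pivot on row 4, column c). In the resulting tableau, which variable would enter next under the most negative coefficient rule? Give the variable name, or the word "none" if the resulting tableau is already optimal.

a

Pivot element 2. New z-row = old z-row − (-7)·(row 4/2).
Updated z-row coefficients: a: -1/2, b: 27/2, c: 0, s1: 0, s2: 0, s3: 0, s4: 7/2, s5: 0.
The most negative is -1/2 in column a, so a would enter next.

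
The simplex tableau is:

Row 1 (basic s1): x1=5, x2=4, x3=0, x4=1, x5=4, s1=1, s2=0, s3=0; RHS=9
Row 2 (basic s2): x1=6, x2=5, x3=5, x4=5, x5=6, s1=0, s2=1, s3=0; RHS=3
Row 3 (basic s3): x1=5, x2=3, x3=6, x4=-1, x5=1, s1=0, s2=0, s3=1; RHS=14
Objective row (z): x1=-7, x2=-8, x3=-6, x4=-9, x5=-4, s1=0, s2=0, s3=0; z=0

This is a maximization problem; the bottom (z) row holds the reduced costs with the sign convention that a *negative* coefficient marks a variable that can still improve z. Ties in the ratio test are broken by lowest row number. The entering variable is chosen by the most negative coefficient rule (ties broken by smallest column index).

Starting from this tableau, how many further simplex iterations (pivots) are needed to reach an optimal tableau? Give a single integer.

1

pivot: x4 in, s2 out → z = 27/5
No improving column remains; optimal.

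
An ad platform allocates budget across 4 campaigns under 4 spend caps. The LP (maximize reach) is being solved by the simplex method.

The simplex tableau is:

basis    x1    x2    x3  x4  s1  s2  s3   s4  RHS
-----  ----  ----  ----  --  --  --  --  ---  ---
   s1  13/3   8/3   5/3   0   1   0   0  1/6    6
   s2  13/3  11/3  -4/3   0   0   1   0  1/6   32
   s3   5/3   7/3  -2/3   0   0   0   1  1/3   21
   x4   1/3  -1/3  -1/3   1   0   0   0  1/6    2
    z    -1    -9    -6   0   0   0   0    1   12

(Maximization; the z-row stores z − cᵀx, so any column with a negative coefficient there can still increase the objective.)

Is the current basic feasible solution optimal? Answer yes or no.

Column x1 has objective-row coefficient -1, which is negative; an improving pivot exists, so not yet optimal.

no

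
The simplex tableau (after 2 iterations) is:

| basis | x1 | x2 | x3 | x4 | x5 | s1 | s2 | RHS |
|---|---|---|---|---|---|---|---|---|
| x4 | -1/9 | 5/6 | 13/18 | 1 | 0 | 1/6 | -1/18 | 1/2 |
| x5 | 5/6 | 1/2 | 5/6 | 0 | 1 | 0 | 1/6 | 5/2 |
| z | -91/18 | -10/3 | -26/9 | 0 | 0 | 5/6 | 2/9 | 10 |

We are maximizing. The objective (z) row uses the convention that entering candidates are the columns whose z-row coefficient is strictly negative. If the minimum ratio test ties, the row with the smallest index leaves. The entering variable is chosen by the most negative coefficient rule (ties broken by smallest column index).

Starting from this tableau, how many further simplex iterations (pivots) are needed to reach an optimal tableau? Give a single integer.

pivot: x1 in, x5 out → z = 151/6
pivot: x2 in, x4 out → z = 229/9
No improving column remains; optimal.

2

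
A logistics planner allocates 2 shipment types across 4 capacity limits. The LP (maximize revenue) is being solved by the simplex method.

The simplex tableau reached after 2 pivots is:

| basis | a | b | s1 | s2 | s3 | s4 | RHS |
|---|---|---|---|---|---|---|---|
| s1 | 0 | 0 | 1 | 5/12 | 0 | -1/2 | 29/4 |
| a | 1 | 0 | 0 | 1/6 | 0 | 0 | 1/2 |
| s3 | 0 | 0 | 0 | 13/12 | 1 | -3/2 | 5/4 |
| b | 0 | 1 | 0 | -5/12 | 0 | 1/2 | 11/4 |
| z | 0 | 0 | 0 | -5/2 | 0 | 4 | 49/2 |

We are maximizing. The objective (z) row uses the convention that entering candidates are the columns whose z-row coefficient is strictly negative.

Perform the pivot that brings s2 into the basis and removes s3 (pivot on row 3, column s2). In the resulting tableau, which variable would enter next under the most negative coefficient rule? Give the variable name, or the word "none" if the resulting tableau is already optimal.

none

Pivot element 13/12. New z-row = old z-row − (-5/2)·(row 3/(13/12)).
Updated z-row coefficients: a: 0, b: 0, s1: 0, s2: 0, s3: 30/13, s4: 7/13.
No coefficient is strictly negative; the tableau after this pivot is optimal.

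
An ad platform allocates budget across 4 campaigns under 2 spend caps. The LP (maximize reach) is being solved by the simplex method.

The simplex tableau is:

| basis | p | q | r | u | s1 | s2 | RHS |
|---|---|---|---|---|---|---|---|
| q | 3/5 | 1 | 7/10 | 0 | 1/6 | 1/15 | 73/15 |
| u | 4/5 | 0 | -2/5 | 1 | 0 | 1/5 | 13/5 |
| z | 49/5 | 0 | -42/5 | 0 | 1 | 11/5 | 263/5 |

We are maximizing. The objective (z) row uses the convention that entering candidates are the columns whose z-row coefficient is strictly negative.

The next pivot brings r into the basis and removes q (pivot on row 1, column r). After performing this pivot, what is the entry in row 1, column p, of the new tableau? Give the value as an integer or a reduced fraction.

6/7

Pivot element is row 1, column r: 7/10.
Normalize row 1: new (row 1, p) = (3/5)/(7/10) = 6/7.
Row 1 is the pivot row, so the entry is 6/7.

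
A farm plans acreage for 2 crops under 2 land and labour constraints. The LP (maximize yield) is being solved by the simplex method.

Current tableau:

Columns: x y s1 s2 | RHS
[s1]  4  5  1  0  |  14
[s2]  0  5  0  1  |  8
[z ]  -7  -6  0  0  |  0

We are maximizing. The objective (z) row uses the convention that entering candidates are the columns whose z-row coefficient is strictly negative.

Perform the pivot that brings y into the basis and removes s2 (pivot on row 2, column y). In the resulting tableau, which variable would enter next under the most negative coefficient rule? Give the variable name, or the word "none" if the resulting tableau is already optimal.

x

Pivot element 5. New z-row = old z-row − (-6)·(row 2/5).
Updated z-row coefficients: x: -7, y: 0, s1: 0, s2: 6/5.
The most negative is -7 in column x, so x would enter next.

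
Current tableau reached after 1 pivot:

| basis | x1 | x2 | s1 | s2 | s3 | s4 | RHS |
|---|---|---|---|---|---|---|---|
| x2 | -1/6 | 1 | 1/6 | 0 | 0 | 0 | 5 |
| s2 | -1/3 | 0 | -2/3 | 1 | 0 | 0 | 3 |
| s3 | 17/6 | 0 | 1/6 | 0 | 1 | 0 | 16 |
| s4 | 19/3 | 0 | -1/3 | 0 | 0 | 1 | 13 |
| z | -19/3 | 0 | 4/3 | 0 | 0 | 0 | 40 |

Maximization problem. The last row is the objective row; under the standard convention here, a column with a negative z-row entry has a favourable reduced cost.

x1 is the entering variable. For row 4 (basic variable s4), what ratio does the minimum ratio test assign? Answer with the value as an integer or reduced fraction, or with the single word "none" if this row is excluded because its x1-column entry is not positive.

Ratio = RHS / (x1 entry) = 13 / (19/3) = 39/19.

39/19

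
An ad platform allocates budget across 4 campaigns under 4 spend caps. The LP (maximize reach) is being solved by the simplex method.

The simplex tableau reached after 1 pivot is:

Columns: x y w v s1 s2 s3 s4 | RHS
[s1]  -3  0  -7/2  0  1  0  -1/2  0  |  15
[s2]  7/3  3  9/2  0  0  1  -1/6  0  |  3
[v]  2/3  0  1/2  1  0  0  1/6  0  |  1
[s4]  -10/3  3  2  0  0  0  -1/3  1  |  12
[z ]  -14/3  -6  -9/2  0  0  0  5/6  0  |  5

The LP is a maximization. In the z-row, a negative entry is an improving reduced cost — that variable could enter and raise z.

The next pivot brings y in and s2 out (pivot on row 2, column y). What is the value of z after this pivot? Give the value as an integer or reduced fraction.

11

Minimum ratio for y: 3/3 = 1.
z changes by −(z-row coeff of y)·ratio = −(-6)·1 = 6.
New z = 5 + 6 = 11.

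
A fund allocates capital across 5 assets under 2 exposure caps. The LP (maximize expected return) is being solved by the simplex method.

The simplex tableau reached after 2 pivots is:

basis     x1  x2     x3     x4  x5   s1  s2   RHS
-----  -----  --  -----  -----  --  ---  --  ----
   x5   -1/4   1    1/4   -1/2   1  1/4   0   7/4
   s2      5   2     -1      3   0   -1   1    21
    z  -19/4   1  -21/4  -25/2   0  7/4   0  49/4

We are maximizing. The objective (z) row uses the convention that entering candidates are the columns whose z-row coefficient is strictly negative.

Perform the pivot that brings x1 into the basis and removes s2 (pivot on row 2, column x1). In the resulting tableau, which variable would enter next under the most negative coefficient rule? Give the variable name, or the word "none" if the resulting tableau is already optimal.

Pivot element 5. New z-row = old z-row − (-19/4)·(row 2/5).
Updated z-row coefficients: x1: 0, x2: 29/10, x3: -31/5, x4: -193/20, x5: 0, s1: 4/5, s2: 19/20.
The most negative is -193/20 in column x4, so x4 would enter next.

x4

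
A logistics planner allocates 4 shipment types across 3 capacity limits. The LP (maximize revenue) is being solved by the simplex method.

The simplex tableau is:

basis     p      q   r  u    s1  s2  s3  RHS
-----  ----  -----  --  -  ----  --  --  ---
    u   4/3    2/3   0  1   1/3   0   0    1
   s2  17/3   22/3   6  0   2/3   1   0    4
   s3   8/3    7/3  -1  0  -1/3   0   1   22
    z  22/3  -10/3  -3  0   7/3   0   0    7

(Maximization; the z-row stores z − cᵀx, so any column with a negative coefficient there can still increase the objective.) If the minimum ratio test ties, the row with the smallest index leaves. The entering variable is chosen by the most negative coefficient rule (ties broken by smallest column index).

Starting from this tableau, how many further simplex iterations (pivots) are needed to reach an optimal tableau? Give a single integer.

pivot: q in, s2 out → z = 97/11
pivot: r in, q out → z = 9
No improving column remains; optimal.

2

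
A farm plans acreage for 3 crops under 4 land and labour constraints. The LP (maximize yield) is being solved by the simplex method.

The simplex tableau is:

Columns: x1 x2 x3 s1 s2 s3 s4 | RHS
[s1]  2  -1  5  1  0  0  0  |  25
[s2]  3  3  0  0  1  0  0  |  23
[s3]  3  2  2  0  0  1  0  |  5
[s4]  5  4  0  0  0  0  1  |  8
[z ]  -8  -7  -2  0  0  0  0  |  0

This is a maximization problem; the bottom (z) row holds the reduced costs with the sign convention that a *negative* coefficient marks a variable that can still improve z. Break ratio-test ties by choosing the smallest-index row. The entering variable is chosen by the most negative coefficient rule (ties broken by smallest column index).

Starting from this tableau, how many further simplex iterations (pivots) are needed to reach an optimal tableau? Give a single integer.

3

pivot: x1 in, s4 out → z = 64/5
pivot: x3 in, s3 out → z = 13
pivot: x2 in, x1 out → z = 15
No improving column remains; optimal.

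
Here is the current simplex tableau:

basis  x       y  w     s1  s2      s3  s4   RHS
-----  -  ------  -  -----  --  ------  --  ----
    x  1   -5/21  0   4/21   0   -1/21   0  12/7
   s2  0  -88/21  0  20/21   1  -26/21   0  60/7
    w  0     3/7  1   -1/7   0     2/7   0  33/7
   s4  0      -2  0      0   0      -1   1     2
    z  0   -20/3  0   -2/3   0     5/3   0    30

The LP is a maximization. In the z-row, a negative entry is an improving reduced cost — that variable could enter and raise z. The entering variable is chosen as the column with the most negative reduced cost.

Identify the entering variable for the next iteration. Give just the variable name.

Objective-row coefficients: x: 0, y: -20/3, w: 0, s1: -2/3, s2: 0, s3: 5/3, s4: 0.
The most negative is -20/3 in column y, so y enters.

y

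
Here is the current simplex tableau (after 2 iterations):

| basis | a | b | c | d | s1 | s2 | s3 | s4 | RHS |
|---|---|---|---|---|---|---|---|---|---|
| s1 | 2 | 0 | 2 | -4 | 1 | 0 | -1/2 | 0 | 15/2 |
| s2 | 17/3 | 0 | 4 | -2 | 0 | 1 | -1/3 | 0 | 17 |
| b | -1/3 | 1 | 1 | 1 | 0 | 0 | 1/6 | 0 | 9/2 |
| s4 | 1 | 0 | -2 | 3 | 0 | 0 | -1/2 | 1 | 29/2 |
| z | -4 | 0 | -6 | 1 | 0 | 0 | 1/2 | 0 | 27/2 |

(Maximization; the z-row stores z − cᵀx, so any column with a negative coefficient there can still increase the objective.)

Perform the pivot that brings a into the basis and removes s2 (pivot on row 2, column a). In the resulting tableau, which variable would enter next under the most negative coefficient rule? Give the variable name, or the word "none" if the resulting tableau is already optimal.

c

Pivot element 17/3. New z-row = old z-row − (-4)·(row 2/(17/3)).
Updated z-row coefficients: a: 0, b: 0, c: -54/17, d: -7/17, s1: 0, s2: 12/17, s3: 9/34, s4: 0.
The most negative is -54/17 in column c, so c would enter next.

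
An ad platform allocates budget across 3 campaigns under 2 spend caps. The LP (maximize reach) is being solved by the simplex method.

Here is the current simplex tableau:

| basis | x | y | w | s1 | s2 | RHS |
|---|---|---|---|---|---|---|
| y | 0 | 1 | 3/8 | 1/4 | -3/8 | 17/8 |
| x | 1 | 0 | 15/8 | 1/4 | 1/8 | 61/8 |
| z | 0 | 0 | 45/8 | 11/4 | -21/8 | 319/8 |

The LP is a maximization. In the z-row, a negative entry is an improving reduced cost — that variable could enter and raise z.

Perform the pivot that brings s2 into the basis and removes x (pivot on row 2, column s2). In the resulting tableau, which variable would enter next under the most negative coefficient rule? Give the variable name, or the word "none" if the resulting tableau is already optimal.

none

Pivot element 1/8. New z-row = old z-row − (-21/8)·(row 2/(1/8)).
Updated z-row coefficients: x: 21, y: 0, w: 45, s1: 8, s2: 0.
No coefficient is strictly negative; the tableau after this pivot is optimal.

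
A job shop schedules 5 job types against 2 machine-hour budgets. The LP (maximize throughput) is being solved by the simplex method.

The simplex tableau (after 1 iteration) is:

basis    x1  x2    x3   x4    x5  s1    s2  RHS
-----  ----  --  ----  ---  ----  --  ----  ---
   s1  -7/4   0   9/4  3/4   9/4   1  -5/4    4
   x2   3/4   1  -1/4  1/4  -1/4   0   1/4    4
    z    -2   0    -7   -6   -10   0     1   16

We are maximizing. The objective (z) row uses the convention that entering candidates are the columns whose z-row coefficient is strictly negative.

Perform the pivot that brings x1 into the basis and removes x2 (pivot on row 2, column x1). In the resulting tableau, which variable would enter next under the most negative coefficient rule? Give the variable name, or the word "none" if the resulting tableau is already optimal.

Pivot element 3/4. New z-row = old z-row − (-2)·(row 2/(3/4)).
Updated z-row coefficients: x1: 0, x2: 8/3, x3: -23/3, x4: -16/3, x5: -32/3, s1: 0, s2: 5/3.
The most negative is -32/3 in column x5, so x5 would enter next.

x5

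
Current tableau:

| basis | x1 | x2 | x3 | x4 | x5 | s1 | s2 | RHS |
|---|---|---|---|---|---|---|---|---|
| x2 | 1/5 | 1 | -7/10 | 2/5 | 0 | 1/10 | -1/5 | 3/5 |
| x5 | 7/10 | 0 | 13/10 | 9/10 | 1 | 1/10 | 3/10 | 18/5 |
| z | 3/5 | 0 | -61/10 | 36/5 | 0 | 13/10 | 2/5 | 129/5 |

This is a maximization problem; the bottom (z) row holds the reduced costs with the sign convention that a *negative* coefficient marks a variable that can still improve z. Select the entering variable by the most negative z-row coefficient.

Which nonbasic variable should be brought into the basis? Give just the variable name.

x3

Objective-row coefficients: x1: 3/5, x2: 0, x3: -61/10, x4: 36/5, x5: 0, s1: 13/10, s2: 2/5.
The most negative is -61/10 in column x3, so x3 enters.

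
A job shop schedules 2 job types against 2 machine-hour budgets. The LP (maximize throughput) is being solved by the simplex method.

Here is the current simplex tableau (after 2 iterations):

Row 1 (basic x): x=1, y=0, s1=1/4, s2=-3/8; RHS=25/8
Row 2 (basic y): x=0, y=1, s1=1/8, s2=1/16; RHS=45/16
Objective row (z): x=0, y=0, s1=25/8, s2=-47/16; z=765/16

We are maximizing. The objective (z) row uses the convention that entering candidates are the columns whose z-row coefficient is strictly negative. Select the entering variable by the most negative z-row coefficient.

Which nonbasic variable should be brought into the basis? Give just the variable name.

Objective-row coefficients: x: 0, y: 0, s1: 25/8, s2: -47/16.
The most negative is -47/16 in column s2, so s2 enters.

s2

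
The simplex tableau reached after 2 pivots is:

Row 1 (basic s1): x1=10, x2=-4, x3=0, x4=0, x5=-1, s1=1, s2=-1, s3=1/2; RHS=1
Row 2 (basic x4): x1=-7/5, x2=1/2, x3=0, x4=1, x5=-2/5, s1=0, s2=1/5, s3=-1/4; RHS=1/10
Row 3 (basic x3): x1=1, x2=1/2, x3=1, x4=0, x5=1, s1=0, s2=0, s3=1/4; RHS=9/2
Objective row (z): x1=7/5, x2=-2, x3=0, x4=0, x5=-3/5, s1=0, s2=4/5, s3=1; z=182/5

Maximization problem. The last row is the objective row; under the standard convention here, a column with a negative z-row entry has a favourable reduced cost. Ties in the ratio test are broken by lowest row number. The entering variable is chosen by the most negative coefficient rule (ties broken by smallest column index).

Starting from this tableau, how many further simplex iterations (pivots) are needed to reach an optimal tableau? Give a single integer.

2

pivot: x2 in, x4 out → z = 184/5
pivot: x1 in, x3 out → z = 89/2
No improving column remains; optimal.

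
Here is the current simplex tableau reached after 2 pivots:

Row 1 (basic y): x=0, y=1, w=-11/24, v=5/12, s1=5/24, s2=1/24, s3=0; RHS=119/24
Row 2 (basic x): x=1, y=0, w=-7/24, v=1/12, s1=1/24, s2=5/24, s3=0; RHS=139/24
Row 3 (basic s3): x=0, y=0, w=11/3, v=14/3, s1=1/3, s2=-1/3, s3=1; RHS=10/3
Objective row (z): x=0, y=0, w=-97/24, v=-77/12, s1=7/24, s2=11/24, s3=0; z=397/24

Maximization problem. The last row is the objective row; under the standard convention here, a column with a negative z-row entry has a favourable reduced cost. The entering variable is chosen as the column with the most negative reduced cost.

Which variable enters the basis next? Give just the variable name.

v

Objective-row coefficients: x: 0, y: 0, w: -97/24, v: -77/12, s1: 7/24, s2: 11/24, s3: 0.
The most negative is -77/12 in column v, so v enters.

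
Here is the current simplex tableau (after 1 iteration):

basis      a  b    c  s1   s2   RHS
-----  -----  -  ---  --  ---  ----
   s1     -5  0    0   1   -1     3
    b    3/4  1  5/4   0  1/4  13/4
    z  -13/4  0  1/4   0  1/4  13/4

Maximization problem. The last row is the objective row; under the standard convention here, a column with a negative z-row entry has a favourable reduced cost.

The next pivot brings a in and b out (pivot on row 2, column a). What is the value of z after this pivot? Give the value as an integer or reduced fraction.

Minimum ratio for a: (13/4)/(3/4) = 13/3.
z changes by −(z-row coeff of a)·ratio = −(-13/4)·(13/3) = 169/12.
New z = 13/4 + (169/12) = 52/3.

52/3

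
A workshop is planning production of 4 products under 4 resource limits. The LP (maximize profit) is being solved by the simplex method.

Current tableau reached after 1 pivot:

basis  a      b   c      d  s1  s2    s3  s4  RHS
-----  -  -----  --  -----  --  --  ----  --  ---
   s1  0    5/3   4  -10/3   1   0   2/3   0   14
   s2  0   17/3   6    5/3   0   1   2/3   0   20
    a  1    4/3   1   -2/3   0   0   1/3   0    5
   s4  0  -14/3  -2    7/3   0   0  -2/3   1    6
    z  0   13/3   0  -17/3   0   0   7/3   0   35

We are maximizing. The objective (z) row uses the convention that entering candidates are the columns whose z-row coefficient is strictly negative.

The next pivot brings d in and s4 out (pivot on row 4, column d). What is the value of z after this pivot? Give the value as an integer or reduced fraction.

347/7

Minimum ratio for d: 6/(7/3) = 18/7.
z changes by −(z-row coeff of d)·ratio = −(-17/3)·(18/7) = 102/7.
New z = 35 + (102/7) = 347/7.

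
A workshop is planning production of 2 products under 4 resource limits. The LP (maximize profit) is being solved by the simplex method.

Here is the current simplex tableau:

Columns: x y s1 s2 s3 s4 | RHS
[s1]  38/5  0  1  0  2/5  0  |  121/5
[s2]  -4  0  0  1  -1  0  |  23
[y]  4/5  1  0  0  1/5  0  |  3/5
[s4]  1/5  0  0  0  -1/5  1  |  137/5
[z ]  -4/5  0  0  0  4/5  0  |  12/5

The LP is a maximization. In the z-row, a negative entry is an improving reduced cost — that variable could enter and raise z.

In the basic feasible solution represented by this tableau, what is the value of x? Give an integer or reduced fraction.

x is nonbasic (not in the basis column), so its value in the current BFS is 0.

0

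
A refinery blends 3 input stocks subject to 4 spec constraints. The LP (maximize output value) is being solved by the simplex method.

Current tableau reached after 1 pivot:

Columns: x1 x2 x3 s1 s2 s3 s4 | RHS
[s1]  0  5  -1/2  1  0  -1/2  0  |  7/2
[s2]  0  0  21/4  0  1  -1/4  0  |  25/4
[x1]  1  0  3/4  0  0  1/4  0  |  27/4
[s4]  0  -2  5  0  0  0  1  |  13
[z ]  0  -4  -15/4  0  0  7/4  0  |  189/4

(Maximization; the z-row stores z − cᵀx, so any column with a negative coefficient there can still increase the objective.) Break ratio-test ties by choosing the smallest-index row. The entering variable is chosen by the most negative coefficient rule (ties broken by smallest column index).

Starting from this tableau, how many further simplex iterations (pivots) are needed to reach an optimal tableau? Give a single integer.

pivot: x2 in, s1 out → z = 1001/20
pivot: x3 in, s2 out → z = 5774/105
No improving column remains; optimal.

2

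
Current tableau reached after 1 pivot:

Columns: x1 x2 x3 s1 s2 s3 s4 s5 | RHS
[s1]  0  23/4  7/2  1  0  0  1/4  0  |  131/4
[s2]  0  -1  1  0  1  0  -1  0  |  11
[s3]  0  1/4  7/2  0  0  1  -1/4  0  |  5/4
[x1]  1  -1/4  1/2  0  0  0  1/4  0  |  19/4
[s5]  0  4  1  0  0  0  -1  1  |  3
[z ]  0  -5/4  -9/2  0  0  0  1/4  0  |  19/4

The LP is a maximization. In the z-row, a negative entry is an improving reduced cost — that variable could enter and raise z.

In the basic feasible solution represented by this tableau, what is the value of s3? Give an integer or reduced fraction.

s3 is basic (row 3); its value is the RHS of that row: 5/4.

5/4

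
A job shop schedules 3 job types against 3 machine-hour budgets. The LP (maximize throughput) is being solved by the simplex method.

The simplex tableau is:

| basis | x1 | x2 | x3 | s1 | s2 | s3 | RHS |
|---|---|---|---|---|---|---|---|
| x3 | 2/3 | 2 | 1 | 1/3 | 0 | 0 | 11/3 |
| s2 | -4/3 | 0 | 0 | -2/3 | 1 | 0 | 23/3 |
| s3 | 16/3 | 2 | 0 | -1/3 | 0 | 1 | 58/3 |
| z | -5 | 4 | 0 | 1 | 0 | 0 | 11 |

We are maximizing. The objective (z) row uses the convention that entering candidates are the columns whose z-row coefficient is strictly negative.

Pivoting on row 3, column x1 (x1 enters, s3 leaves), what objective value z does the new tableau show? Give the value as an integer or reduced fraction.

233/8

Minimum ratio for x1: (58/3)/(16/3) = 29/8.
z changes by −(z-row coeff of x1)·ratio = −(-5)·(29/8) = 145/8.
New z = 11 + (145/8) = 233/8.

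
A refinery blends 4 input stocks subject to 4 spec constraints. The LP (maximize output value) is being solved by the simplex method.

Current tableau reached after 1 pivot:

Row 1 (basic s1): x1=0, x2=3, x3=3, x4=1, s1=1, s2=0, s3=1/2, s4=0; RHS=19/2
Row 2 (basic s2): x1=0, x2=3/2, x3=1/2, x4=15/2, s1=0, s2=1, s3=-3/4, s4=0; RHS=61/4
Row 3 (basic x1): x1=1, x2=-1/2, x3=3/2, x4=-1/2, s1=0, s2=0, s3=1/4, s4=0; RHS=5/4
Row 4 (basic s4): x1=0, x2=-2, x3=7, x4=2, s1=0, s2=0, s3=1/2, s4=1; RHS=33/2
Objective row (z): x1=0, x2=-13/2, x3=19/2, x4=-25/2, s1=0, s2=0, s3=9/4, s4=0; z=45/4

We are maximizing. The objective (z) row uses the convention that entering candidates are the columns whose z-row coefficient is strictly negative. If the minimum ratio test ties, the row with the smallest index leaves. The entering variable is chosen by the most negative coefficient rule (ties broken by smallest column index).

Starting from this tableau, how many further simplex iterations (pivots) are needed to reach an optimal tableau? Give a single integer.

pivot: x4 in, s2 out → z = 110/3
pivot: x2 in, s1 out → z = 142/3
No improving column remains; optimal.

2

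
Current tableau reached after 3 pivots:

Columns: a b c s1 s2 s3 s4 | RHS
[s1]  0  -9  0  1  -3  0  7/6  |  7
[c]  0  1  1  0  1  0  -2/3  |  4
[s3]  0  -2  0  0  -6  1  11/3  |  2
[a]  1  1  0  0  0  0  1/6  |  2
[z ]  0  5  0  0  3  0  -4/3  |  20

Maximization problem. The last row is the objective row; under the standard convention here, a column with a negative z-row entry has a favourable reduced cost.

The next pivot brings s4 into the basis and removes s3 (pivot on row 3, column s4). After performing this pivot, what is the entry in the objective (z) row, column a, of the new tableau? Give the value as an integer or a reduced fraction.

0

Pivot element is row 3, column s4: 11/3.
Normalize row 3: new (row 3, a) = 0/(11/3) = 0.
z-row ← z-row − (-4/3)·(new row 3): 0 − (-4/3)·0 = 0.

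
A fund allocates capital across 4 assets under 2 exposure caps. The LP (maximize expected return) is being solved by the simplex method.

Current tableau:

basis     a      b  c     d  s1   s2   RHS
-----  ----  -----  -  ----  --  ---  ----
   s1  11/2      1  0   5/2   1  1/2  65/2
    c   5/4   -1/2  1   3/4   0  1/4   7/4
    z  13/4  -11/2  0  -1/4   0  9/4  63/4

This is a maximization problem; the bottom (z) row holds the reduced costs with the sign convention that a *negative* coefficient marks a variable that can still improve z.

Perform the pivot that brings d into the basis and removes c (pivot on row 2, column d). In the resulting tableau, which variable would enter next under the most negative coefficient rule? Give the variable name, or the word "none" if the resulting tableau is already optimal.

Pivot element 3/4. New z-row = old z-row − (-1/4)·(row 2/(3/4)).
Updated z-row coefficients: a: 11/3, b: -17/3, c: 1/3, d: 0, s1: 0, s2: 7/3.
The most negative is -17/3 in column b, so b would enter next.

b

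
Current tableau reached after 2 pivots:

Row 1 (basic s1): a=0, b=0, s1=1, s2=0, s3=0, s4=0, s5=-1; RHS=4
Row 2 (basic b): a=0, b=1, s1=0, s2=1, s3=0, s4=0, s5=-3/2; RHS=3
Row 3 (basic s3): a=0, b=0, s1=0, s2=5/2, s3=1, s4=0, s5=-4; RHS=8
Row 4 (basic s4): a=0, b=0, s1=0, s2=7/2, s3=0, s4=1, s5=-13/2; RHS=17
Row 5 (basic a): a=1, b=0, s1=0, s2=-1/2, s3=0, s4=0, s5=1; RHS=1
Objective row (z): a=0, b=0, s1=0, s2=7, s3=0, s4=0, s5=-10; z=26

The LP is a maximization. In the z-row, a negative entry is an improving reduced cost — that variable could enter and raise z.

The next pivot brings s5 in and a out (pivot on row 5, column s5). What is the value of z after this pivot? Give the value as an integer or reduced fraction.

Minimum ratio for s5: 1/1 = 1.
z changes by −(z-row coeff of s5)·ratio = −(-10)·1 = 10.
New z = 26 + 10 = 36.

36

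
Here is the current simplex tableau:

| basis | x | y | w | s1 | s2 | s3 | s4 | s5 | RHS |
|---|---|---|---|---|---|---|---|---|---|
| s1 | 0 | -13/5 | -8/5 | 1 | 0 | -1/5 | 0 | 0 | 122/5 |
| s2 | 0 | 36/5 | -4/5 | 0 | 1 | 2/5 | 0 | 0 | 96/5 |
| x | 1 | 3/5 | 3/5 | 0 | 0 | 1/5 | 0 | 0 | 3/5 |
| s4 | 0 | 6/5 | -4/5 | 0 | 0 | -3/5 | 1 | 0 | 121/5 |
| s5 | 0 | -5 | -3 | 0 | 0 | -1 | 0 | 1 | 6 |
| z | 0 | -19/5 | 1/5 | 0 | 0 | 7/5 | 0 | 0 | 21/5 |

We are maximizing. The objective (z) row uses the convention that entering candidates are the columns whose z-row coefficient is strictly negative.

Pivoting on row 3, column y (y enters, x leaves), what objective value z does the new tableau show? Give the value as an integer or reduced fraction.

8

Minimum ratio for y: (3/5)/(3/5) = 1.
z changes by −(z-row coeff of y)·ratio = −(-19/5)·1 = 19/5.
New z = 21/5 + (19/5) = 8.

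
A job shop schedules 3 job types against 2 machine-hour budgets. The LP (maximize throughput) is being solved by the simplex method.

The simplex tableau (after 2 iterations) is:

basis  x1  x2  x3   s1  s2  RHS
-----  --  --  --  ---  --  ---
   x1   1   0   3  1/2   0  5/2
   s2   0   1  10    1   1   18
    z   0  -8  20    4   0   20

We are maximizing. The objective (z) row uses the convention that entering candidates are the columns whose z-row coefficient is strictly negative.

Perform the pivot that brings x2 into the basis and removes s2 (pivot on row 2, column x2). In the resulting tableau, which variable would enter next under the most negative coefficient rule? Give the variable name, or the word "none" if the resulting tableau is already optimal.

none

Pivot element 1. New z-row = old z-row − (-8)·(row 2/1).
Updated z-row coefficients: x1: 0, x2: 0, x3: 100, s1: 12, s2: 8.
No coefficient is strictly negative; the tableau after this pivot is optimal.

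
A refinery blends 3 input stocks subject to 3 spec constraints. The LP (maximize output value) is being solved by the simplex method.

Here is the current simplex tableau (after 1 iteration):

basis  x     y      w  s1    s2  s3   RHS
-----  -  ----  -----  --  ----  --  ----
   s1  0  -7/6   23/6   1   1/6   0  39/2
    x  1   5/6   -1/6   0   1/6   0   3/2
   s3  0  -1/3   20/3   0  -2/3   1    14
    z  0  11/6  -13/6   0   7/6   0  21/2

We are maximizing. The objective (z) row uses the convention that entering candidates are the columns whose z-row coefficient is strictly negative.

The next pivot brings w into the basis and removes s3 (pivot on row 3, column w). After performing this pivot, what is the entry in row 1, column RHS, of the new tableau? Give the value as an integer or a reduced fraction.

Pivot element is row 3, column w: 20/3.
Normalize row 3: new (row 3, RHS) = 14/(20/3) = 21/10.
row 1 ← row 1 − (23/6)·(new row 3): 39/2 − (23/6)·(21/10) = 229/20.

229/20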